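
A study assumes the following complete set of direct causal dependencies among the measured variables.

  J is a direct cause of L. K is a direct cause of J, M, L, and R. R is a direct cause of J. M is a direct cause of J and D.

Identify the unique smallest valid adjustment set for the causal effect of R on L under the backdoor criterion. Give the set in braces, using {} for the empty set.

Variables eligible for adjustment (non-descendants of R, excluding R and L): {D, K, M}.
Backdoor paths from R to L:
  P1: R <- K -> M -> J -> L
  P2: R <- K -> J -> L
  P3: R <- K -> L
The empty set is not sufficient: P1 (R <- K -> M -> J -> L) has no collider blocking it and no conditioned non-collider, so it is open.
Try {K}:
  P1: blocked at fork node K ∈ conditioning set.
  P2: blocked at fork node K ∈ conditioning set.
  P3: blocked at fork node K ∈ conditioning set.
{K} contains no descendant of R and blocks every backdoor path.
No other singleton works — e.g. {M} leaves P2 open — so {K} is the unique smallest valid adjustment set.

{K}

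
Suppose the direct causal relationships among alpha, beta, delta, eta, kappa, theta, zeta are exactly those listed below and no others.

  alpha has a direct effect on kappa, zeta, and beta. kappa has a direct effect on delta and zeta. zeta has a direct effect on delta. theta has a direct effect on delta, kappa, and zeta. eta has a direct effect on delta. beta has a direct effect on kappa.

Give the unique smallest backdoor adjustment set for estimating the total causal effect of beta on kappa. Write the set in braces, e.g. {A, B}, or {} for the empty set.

{alpha}

Variables eligible for adjustment (non-descendants of beta, excluding beta and kappa): {alpha, eta, theta}.
Backdoor paths from beta to kappa:
  P1: beta <- alpha -> kappa
  P2: beta <- alpha -> zeta <- theta -> kappa
  P3: beta <- alpha -> zeta <- theta -> delta <- kappa
  P4: beta <- alpha -> zeta <- kappa
  P5: beta <- alpha -> zeta -> delta <- theta -> kappa
  P6: beta <- alpha -> zeta -> delta <- kappa
The empty set is not sufficient: P1 (beta <- alpha -> kappa) has no collider blocking it and no conditioned non-collider, so it is open.
Try {alpha}:
  P1: blocked at fork node alpha ∈ conditioning set.
  P2: blocked at fork node alpha ∈ conditioning set.
  P3: blocked at fork node alpha ∈ conditioning set.
  P4: blocked at fork node alpha ∈ conditioning set.
  P5: blocked at fork node alpha ∈ conditioning set.
  P6: blocked at fork node alpha ∈ conditioning set.
{alpha} contains no descendant of beta and blocks every backdoor path.
No other singleton works — e.g. {theta} leaves P1 open — so {alpha} is the unique smallest valid adjustment set.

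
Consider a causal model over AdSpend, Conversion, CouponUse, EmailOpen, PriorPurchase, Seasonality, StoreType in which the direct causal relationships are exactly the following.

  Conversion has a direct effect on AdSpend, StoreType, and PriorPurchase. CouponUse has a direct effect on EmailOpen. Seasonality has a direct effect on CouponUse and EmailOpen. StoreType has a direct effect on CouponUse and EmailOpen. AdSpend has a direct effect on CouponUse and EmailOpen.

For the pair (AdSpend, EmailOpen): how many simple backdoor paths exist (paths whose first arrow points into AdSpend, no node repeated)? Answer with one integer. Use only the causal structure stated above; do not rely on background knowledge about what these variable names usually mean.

A backdoor path from AdSpend to EmailOpen is any simple undirected path whose first edge points into AdSpend (i.e. leaves AdSpend via a parent).
Parents of AdSpend: {Conversion}.
Enumerating:
  P1: AdSpend <- Conversion -> StoreType -> CouponUse <- Seasonality -> EmailOpen
  P2: AdSpend <- Conversion -> StoreType -> CouponUse -> EmailOpen
  P3: AdSpend <- Conversion -> StoreType -> EmailOpen
That exhausts the simple backdoor paths. Count: 3.

3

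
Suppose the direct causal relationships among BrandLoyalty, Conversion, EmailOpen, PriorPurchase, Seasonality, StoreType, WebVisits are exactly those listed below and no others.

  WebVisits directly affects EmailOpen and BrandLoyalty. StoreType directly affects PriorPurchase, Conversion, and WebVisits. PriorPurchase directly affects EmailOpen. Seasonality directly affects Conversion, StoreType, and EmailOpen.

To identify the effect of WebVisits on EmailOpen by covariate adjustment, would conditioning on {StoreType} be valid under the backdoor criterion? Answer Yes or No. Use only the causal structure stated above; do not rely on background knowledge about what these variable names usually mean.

Yes

Backdoor paths from WebVisits to EmailOpen (paths whose first edge points into WebVisits):
  P1: WebVisits <- StoreType <- Seasonality -> EmailOpen
  P2: WebVisits <- StoreType -> PriorPurchase -> EmailOpen
  P3: WebVisits <- StoreType -> Conversion <- Seasonality -> EmailOpen
Condition 1 (no descendant of WebVisits in the set): holds — descendants of WebVisits are {BrandLoyalty, EmailOpen}; none are in {StoreType}.
Condition 2 (every backdoor path blocked by {StoreType}):
  P1: blocked at chain node StoreType ∈ conditioning set.
  P2: blocked at fork node StoreType ∈ conditioning set.
  P3: blocked at fork node StoreType ∈ conditioning set.
{StoreType} satisfies the backdoor criterion.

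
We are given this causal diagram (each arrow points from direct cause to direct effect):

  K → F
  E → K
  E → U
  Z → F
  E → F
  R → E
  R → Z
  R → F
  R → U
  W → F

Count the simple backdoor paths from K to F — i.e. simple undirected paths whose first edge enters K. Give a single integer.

A backdoor path from K to F is any simple undirected path whose first edge points into K (i.e. leaves K via a parent).
Parents of K: {E}.
Enumerating:
  P1: K <- E <- R -> Z -> F
  P2: K <- E <- R -> F
  P3: K <- E -> U <- R -> Z -> F
  P4: K <- E -> U <- R -> F
  P5: K <- E -> F
That exhausts the simple backdoor paths. Count: 5.

5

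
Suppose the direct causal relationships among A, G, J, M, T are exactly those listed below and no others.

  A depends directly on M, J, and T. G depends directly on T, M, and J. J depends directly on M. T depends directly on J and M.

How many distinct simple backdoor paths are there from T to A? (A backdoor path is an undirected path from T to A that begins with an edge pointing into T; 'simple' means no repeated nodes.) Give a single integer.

6

A backdoor path from T to A is any simple undirected path whose first edge points into T (i.e. leaves T via a parent).
Parents of T: {J, M}.
Enumerating:
  P1: T <- M -> J -> A
  P2: T <- M -> G <- J -> A
  P3: T <- M -> A
  P4: T <- J <- M -> A
  P5: T <- J -> G <- M -> A
  P6: T <- J -> A
That exhausts the simple backdoor paths. Count: 6.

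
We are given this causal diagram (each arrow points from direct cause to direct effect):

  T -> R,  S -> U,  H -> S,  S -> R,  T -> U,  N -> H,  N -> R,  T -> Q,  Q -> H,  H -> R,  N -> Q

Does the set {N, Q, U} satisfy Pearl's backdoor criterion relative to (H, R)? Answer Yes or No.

Backdoor paths from H to R (paths whose first edge points into H):
  P1: H <- N -> Q <- T -> U <- S -> R
  P2: H <- N -> Q <- T -> R
  P3: H <- N -> R
  P4: H <- Q <- T -> U <- S -> R
  P5: H <- Q <- T -> R
  P6: H <- Q <- N -> R
Condition 1 (no descendant of H in the set): FAILS — U is a descendant of H.
Condition 2 (every backdoor path blocked by {N, Q, U}):
  P1: blocked at fork node N ∈ conditioning set.
  P2: blocked at fork node N ∈ conditioning set.
  P3: blocked at fork node N ∈ conditioning set.
  P4: blocked at chain node Q ∈ conditioning set.
  P5: blocked at chain node Q ∈ conditioning set.
  P6: blocked at chain node Q ∈ conditioning set.
{N, Q, U} does not satisfy the backdoor criterion.

No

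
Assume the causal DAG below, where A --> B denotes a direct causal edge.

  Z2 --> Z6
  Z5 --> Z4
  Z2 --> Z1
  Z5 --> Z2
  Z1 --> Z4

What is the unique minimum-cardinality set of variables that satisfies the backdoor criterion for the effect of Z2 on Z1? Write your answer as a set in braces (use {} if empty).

{}

Variables eligible for adjustment (non-descendants of Z2, excluding Z2 and Z1): {Z5}.
Backdoor paths from Z2 to Z1:
  P1: Z2 <- Z5 -> Z4 <- Z1
Each backdoor path contains an unconditioned collider, so every path is already blocked with the empty conditioning set:
  P1: blocked at collider Z4 (neither it nor any descendant is in the conditioning set).
The empty set is therefore the unique smallest valid set.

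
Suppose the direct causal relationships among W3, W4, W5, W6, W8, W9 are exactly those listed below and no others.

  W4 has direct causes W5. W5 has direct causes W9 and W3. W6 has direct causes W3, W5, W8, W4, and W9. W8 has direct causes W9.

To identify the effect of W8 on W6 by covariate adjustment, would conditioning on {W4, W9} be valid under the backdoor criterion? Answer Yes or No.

Yes

Backdoor paths from W8 to W6 (paths whose first edge points into W8):
  P1: W8 <- W9 -> W5 <- W3 -> W6
  P2: W8 <- W9 -> W5 -> W4 -> W6
  P3: W8 <- W9 -> W5 -> W6
  P4: W8 <- W9 -> W6
Condition 1 (no descendant of W8 in the set): holds — descendants of W8 are {W6}; none are in {W4, W9}.
Condition 2 (every backdoor path blocked by {W4, W9}):
  P1: blocked at fork node W9 ∈ conditioning set.
  P2: blocked at fork node W9 ∈ conditioning set.
  P3: blocked at fork node W9 ∈ conditioning set.
  P4: blocked at fork node W9 ∈ conditioning set.
{W4, W9} satisfies the backdoor criterion.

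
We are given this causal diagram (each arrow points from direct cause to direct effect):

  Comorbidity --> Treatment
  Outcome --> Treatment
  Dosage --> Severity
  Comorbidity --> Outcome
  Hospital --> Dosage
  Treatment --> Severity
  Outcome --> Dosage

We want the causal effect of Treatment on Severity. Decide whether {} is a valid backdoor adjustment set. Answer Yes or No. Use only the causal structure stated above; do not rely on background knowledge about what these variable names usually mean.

No

Backdoor paths from Treatment to Severity (paths whose first edge points into Treatment):
  P1: Treatment <- Comorbidity -> Outcome -> Dosage -> Severity
  P2: Treatment <- Outcome -> Dosage -> Severity
Condition 1 (no descendant of Treatment in the set): holds — descendants of Treatment are {Severity}; none are in {}.
Condition 2 (every backdoor path blocked by {}):
  P1: open — no interior node is in the conditioning set.
  P2: open — no interior node is in the conditioning set.
{} does not satisfy the backdoor criterion.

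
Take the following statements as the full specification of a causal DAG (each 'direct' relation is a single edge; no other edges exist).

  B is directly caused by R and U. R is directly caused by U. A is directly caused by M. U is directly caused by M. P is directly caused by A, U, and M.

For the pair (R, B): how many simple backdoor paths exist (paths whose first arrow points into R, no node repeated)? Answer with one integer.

1

A backdoor path from R to B is any simple undirected path whose first edge points into R (i.e. leaves R via a parent).
Parents of R: {U}.
Enumerating:
  P1: R <- U -> B
That exhausts the simple backdoor paths. Count: 1.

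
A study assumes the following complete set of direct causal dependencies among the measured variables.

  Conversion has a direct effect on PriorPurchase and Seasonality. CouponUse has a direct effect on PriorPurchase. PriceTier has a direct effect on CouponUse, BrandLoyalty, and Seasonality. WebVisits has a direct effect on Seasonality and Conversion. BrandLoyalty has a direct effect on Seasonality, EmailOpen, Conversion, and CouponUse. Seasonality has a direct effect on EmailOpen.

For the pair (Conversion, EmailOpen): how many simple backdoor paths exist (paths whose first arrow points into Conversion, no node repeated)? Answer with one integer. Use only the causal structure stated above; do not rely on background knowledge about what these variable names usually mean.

A backdoor path from Conversion to EmailOpen is any simple undirected path whose first edge points into Conversion (i.e. leaves Conversion via a parent).
Parents of Conversion: {BrandLoyalty, WebVisits}.
Enumerating:
  P1: Conversion <- WebVisits -> Seasonality <- PriceTier -> BrandLoyalty -> EmailOpen
  P2: Conversion <- WebVisits -> Seasonality <- PriceTier -> CouponUse <- BrandLoyalty -> EmailOpen
  P3: Conversion <- WebVisits -> Seasonality <- BrandLoyalty -> EmailOpen
  P4: Conversion <- WebVisits -> Seasonality -> EmailOpen
  P5: Conversion <- BrandLoyalty <- PriceTier -> Seasonality -> EmailOpen
  P6: Conversion <- BrandLoyalty -> CouponUse <- PriceTier -> Seasonality -> EmailOpen
  P7: Conversion <- BrandLoyalty -> Seasonality -> EmailOpen
  P8: Conversion <- BrandLoyalty -> EmailOpen
That exhausts the simple backdoor paths. Count: 8.

8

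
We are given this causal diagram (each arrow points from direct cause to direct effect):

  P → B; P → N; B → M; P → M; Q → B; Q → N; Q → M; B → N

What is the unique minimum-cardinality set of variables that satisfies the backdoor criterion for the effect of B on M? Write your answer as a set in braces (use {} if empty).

{P, Q}

Variables eligible for adjustment (non-descendants of B, excluding B and M): {P, Q}.
Backdoor paths from B to M:
  P1: B <- Q -> M
  P2: B <- Q -> N <- P -> M
  P3: B <- P -> M
  P4: B <- P -> N <- Q -> M
The empty set is not sufficient: P1 (B <- Q -> M) has no collider blocking it and no conditioned non-collider, so it is open.
Try {P, Q}:
  P1: blocked at fork node Q ∈ conditioning set.
  P2: blocked at fork node Q ∈ conditioning set.
  P3: blocked at fork node P ∈ conditioning set.
  P4: blocked at fork node P ∈ conditioning set.
{P, Q} contains no descendant of B and blocks every backdoor path.
Every element of {P, Q} is needed (dropping P leaves P3 open; dropping Q leaves P1 open), so no proper subset is valid.
Among all size-2 subsets of the eligible variables, only {P, Q} blocks every backdoor path, so it is the unique smallest valid adjustment set.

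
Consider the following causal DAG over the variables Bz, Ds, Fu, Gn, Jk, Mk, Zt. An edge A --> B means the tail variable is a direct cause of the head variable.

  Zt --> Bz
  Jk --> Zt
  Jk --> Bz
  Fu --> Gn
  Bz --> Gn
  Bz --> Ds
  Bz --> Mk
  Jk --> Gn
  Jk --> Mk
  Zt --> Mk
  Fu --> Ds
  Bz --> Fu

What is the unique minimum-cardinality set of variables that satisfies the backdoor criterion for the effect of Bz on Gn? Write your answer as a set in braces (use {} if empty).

Variables eligible for adjustment (non-descendants of Bz, excluding Bz and Gn): {Jk, Zt}.
Backdoor paths from Bz to Gn:
  P1: Bz <- Jk -> Gn
  P2: Bz <- Zt <- Jk -> Gn
  P3: Bz <- Zt -> Mk <- Jk -> Gn
The empty set is not sufficient: P1 (Bz <- Jk -> Gn) has no collider blocking it and no conditioned non-collider, so it is open.
Try {Jk}:
  P1: blocked at fork node Jk ∈ conditioning set.
  P2: blocked at fork node Jk ∈ conditioning set.
  P3: blocked at collider Mk (neither it nor any descendant is in the conditioning set).
{Jk} contains no descendant of Bz and blocks every backdoor path.
No other singleton works — e.g. {Zt} leaves P1 open — so {Jk} is the unique smallest valid adjustment set.

{Jk}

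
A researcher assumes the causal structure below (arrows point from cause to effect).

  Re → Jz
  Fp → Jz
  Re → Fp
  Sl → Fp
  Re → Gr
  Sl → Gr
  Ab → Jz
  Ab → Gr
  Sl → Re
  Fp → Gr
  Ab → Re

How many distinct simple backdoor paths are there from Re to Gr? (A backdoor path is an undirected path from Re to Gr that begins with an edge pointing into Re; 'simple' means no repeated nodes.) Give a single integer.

A backdoor path from Re to Gr is any simple undirected path whose first edge points into Re (i.e. leaves Re via a parent).
Parents of Re: {Ab, Sl}.
Enumerating:
  P1: Re <- Ab -> Gr
  P2: Re <- Ab -> Jz <- Fp <- Sl -> Gr
  P3: Re <- Ab -> Jz <- Fp -> Gr
  P4: Re <- Sl -> Fp -> Gr
  P5: Re <- Sl -> Fp -> Jz <- Ab -> Gr
  P6: Re <- Sl -> Gr
That exhausts the simple backdoor paths. Count: 6.

6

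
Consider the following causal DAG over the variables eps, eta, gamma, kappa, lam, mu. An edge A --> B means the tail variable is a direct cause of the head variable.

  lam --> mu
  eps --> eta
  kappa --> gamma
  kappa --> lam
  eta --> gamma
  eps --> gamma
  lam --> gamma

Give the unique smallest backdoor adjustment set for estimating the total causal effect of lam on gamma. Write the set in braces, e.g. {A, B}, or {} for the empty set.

Variables eligible for adjustment (non-descendants of lam, excluding lam and gamma): {eps, eta, kappa}.
Backdoor paths from lam to gamma:
  P1: lam <- kappa -> gamma
The empty set is not sufficient: P1 (lam <- kappa -> gamma) has no collider blocking it and no conditioned non-collider, so it is open.
Try {kappa}:
  P1: blocked at fork node kappa ∈ conditioning set.
{kappa} contains no descendant of lam and blocks every backdoor path.
No other singleton works — e.g. {eps} leaves P1 open — so {kappa} is the unique smallest valid adjustment set.

{kappa}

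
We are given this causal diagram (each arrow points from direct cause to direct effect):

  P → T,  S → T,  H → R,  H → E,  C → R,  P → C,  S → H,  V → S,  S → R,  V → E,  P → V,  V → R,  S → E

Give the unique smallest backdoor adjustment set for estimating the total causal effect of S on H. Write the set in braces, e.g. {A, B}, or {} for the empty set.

{}

Variables eligible for adjustment (non-descendants of S, excluding S and H): {C, P, V}.
Backdoor paths from S to H:
  P1: S <- V <- P -> C -> R <- H
  P2: S <- V -> R <- H
  P3: S <- V -> E <- H
Each backdoor path contains an unconditioned collider, so every path is already blocked with the empty conditioning set:
  P1: blocked at collider R (neither it nor any descendant is in the conditioning set).
  P2: blocked at collider R (neither it nor any descendant is in the conditioning set).
  P3: blocked at collider E (neither it nor any descendant is in the conditioning set).
The empty set is therefore the unique smallest valid set.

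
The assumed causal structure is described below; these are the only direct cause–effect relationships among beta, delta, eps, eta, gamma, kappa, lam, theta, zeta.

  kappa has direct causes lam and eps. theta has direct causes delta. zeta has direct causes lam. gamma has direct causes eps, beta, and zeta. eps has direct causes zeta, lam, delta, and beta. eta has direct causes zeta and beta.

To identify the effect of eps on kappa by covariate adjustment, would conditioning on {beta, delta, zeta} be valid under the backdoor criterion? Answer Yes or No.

Backdoor paths from eps to kappa (paths whose first edge points into eps):
  P1: eps <- lam -> kappa
  P2: eps <- beta -> gamma <- zeta <- lam -> kappa
  P3: eps <- beta -> eta <- zeta <- lam -> kappa
  P4: eps <- zeta <- lam -> kappa
Condition 1 (no descendant of eps in the set): holds — descendants of eps are {gamma, kappa}; none are in {beta, delta, zeta}.
Condition 2 (every backdoor path blocked by {beta, delta, zeta}):
  P1: open — no interior node is in the conditioning set.
  P2: blocked at fork node beta ∈ conditioning set.
  P3: blocked at fork node beta ∈ conditioning set.
  P4: blocked at chain node zeta ∈ conditioning set.
{beta, delta, zeta} does not satisfy the backdoor criterion.

No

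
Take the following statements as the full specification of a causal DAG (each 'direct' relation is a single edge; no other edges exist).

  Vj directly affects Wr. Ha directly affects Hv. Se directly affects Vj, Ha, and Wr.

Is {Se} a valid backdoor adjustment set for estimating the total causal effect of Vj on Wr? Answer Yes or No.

Yes

Backdoor paths from Vj to Wr (paths whose first edge points into Vj):
  P1: Vj <- Se -> Wr
Condition 1 (no descendant of Vj in the set): holds — descendants of Vj are {Wr}; none are in {Se}.
Condition 2 (every backdoor path blocked by {Se}):
  P1: blocked at fork node Se ∈ conditioning set.
{Se} satisfies the backdoor criterion.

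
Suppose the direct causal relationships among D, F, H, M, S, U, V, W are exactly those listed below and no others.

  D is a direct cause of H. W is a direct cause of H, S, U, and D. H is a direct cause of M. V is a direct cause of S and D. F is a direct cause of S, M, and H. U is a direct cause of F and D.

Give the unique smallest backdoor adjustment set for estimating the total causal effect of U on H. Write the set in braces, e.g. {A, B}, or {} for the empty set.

{W}

Variables eligible for adjustment (non-descendants of U, excluding U and H): {V, W}.
Backdoor paths from U to H:
  P1: U <- W -> D <- V -> S <- F -> H
  P2: U <- W -> D <- V -> S <- F -> M <- H
  P3: U <- W -> D -> H
  P4: U <- W -> S <- V -> D -> H
  P5: U <- W -> S <- F -> H
  P6: U <- W -> S <- F -> M <- H
  P7: U <- W -> H
The empty set is not sufficient: P3 (U <- W -> D -> H) has no collider blocking it and no conditioned non-collider, so it is open.
Try {W}:
  P1: blocked at fork node W ∈ conditioning set.
  P2: blocked at fork node W ∈ conditioning set.
  P3: blocked at fork node W ∈ conditioning set.
  P4: blocked at fork node W ∈ conditioning set.
  P5: blocked at fork node W ∈ conditioning set.
  P6: blocked at fork node W ∈ conditioning set.
  P7: blocked at fork node W ∈ conditioning set.
{W} contains no descendant of U and blocks every backdoor path.
No other singleton works — e.g. {V} leaves P3 open — so {W} is the unique smallest valid adjustment set.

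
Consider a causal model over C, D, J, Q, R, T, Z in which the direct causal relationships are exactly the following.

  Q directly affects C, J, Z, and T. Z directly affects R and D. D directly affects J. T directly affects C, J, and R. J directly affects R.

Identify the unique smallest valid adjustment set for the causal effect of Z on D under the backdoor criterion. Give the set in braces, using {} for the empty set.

Variables eligible for adjustment (non-descendants of Z, excluding Z and D): {C, Q, T}.
Backdoor paths from Z to D:
  P1: Z <- Q -> T -> J <- D
  P2: Z <- Q -> T -> R <- J <- D
  P3: Z <- Q -> C <- T -> J <- D
  P4: Z <- Q -> C <- T -> R <- J <- D
  P5: Z <- Q -> J <- D
Each backdoor path contains an unconditioned collider, so every path is already blocked with the empty conditioning set:
  P1: blocked at collider J (neither it nor any descendant is in the conditioning set).
  P2: blocked at collider R (neither it nor any descendant is in the conditioning set).
  P3: blocked at collider C (neither it nor any descendant is in the conditioning set).
  P4: blocked at collider C (neither it nor any descendant is in the conditioning set).
  P5: blocked at collider J (neither it nor any descendant is in the conditioning set).
The empty set is therefore the unique smallest valid set.

{}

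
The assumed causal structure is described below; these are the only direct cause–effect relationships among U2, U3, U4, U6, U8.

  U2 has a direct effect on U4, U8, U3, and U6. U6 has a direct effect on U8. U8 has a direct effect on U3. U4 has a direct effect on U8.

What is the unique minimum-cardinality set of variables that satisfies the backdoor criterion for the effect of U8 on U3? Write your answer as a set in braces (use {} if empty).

Variables eligible for adjustment (non-descendants of U8, excluding U8 and U3): {U2, U4, U6}.
Backdoor paths from U8 to U3:
  P1: U8 <- U2 -> U3
  P2: U8 <- U4 <- U2 -> U3
  P3: U8 <- U6 <- U2 -> U3
The empty set is not sufficient: P1 (U8 <- U2 -> U3) has no collider blocking it and no conditioned non-collider, so it is open.
Try {U2}:
  P1: blocked at fork node U2 ∈ conditioning set.
  P2: blocked at fork node U2 ∈ conditioning set.
  P3: blocked at fork node U2 ∈ conditioning set.
{U2} contains no descendant of U8 and blocks every backdoor path.
No other singleton works — e.g. {U4} leaves P1 open — so {U2} is the unique smallest valid adjustment set.

{U2}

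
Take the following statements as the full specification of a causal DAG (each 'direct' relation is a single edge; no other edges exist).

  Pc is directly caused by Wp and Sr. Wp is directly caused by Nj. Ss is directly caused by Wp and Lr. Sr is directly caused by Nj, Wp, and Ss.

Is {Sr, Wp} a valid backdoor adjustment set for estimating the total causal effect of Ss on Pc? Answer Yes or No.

No

Backdoor paths from Ss to Pc (paths whose first edge points into Ss):
  P1: Ss <- Wp <- Nj -> Sr -> Pc
  P2: Ss <- Wp -> Sr -> Pc
  P3: Ss <- Wp -> Pc
Condition 1 (no descendant of Ss in the set): FAILS — Sr is a descendant of Ss.
Condition 2 (every backdoor path blocked by {Sr, Wp}):
  P1: blocked at chain node Wp ∈ conditioning set.
  P2: blocked at fork node Wp ∈ conditioning set.
  P3: blocked at fork node Wp ∈ conditioning set.
{Sr, Wp} does not satisfy the backdoor criterion.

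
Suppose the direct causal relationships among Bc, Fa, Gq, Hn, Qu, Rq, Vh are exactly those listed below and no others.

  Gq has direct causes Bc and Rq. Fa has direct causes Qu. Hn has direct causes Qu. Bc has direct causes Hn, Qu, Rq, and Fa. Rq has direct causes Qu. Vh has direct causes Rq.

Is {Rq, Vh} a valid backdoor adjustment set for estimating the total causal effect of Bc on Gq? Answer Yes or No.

Backdoor paths from Bc to Gq (paths whose first edge points into Bc):
  P1: Bc <- Qu -> Rq -> Gq
  P2: Bc <- Hn <- Qu -> Rq -> Gq
  P3: Bc <- Rq -> Gq
  P4: Bc <- Fa <- Qu -> Rq -> Gq
Condition 1 (no descendant of Bc in the set): holds — descendants of Bc are {Gq}; none are in {Rq, Vh}.
Condition 2 (every backdoor path blocked by {Rq, Vh}):
  P1: blocked at chain node Rq ∈ conditioning set.
  P2: blocked at chain node Rq ∈ conditioning set.
  P3: blocked at fork node Rq ∈ conditioning set.
  P4: blocked at chain node Rq ∈ conditioning set.
{Rq, Vh} satisfies the backdoor criterion.

Yes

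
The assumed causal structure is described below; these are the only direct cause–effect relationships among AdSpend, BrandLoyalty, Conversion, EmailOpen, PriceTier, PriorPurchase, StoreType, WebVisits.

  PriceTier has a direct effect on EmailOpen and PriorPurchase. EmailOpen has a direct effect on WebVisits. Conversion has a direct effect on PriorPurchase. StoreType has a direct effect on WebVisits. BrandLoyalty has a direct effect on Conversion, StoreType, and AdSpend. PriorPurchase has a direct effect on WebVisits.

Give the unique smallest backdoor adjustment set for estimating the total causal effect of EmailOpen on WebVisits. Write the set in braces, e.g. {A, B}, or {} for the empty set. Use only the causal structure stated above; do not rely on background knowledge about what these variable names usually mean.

{PriceTier}

Variables eligible for adjustment (non-descendants of EmailOpen, excluding EmailOpen and WebVisits): {AdSpend, BrandLoyalty, Conversion, PriceTier, PriorPurchase, StoreType}.
Backdoor paths from EmailOpen to WebVisits:
  P1: EmailOpen <- PriceTier -> PriorPurchase <- Conversion <- BrandLoyalty -> StoreType -> WebVisits
  P2: EmailOpen <- PriceTier -> PriorPurchase -> WebVisits
The empty set is not sufficient: P2 (EmailOpen <- PriceTier -> PriorPurchase -> WebVisits) has no collider blocking it and no conditioned non-collider, so it is open.
Try {PriceTier}:
  P1: blocked at fork node PriceTier ∈ conditioning set.
  P2: blocked at fork node PriceTier ∈ conditioning set.
{PriceTier} contains no descendant of EmailOpen and blocks every backdoor path.
No other singleton works — e.g. {BrandLoyalty} leaves P2 open — so {PriceTier} is the unique smallest valid adjustment set.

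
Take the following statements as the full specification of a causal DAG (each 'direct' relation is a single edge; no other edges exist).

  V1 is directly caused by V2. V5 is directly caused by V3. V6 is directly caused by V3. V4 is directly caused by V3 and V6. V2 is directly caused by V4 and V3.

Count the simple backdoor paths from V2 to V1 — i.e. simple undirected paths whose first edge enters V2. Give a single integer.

A backdoor path from V2 to V1 is any simple undirected path whose first edge points into V2 (i.e. leaves V2 via a parent).
Parents of V2: {V3, V4}.
No simple path from any parent of V2 reaches V1 without revisiting V2, so there are no backdoor paths.

0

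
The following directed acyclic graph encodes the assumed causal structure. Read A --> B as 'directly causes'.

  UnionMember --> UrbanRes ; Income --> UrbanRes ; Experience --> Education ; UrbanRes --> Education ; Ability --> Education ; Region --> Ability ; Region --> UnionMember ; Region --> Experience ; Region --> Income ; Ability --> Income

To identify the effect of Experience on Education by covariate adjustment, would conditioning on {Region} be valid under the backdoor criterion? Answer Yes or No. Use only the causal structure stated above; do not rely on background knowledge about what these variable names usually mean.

Backdoor paths from Experience to Education (paths whose first edge points into Experience):
  P1: Experience <- Region -> UnionMember -> UrbanRes <- Income <- Ability -> Education
  P2: Experience <- Region -> UnionMember -> UrbanRes -> Education
  P3: Experience <- Region -> Ability -> Income -> UrbanRes -> Education
  P4: Experience <- Region -> Ability -> Education
  P5: Experience <- Region -> Income <- Ability -> Education
  P6: Experience <- Region -> Income -> UrbanRes -> Education
Condition 1 (no descendant of Experience in the set): holds — descendants of Experience are {Education}; none are in {Region}.
Condition 2 (every backdoor path blocked by {Region}):
  P1: blocked at fork node Region ∈ conditioning set.
  P2: blocked at fork node Region ∈ conditioning set.
  P3: blocked at fork node Region ∈ conditioning set.
  P4: blocked at fork node Region ∈ conditioning set.
  P5: blocked at fork node Region ∈ conditioning set.
  P6: blocked at fork node Region ∈ conditioning set.
{Region} satisfies the backdoor criterion.

Yes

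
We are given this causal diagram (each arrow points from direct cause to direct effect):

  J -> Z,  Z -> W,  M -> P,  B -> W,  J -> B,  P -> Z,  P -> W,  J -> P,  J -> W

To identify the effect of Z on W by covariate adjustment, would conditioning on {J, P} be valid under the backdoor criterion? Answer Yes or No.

Yes

Backdoor paths from Z to W (paths whose first edge points into Z):
  P1: Z <- J -> P -> W
  P2: Z <- J -> B -> W
  P3: Z <- J -> W
  P4: Z <- P <- J -> B -> W
  P5: Z <- P <- J -> W
  P6: Z <- P -> W
Condition 1 (no descendant of Z in the set): holds — descendants of Z are {W}; none are in {J, P}.
Condition 2 (every backdoor path blocked by {J, P}):
  P1: blocked at fork node J ∈ conditioning set.
  P2: blocked at fork node J ∈ conditioning set.
  P3: blocked at fork node J ∈ conditioning set.
  P4: blocked at chain node P ∈ conditioning set.
  P5: blocked at chain node P ∈ conditioning set.
  P6: blocked at fork node P ∈ conditioning set.
{J, P} satisfies the backdoor criterion.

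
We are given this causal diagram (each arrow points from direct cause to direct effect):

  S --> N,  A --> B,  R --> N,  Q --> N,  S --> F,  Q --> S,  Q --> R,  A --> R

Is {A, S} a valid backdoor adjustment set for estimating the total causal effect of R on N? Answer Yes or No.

Backdoor paths from R to N (paths whose first edge points into R):
  P1: R <- Q -> S -> N
  P2: R <- Q -> N
Condition 1 (no descendant of R in the set): holds — descendants of R are {N}; none are in {A, S}.
Condition 2 (every backdoor path blocked by {A, S}):
  P1: blocked at chain node S ∈ conditioning set.
  P2: open — no interior node is in the conditioning set.
{A, S} does not satisfy the backdoor criterion.

No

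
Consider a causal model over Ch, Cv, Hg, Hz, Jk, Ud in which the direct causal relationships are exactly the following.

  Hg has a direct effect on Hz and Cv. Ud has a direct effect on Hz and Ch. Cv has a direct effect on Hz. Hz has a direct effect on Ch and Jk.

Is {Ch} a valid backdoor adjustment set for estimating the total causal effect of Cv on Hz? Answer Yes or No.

Backdoor paths from Cv to Hz (paths whose first edge points into Cv):
  P1: Cv <- Hg -> Hz
Condition 1 (no descendant of Cv in the set): FAILS — Ch is a descendant of Cv.
Condition 2 (every backdoor path blocked by {Ch}):
  P1: open — no interior node is in the conditioning set.
{Ch} does not satisfy the backdoor criterion.

No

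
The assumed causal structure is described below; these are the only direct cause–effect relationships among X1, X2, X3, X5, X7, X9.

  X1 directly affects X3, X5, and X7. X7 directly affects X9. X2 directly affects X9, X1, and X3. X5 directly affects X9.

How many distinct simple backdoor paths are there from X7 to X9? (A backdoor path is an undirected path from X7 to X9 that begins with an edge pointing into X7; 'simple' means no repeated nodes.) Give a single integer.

3

A backdoor path from X7 to X9 is any simple undirected path whose first edge points into X7 (i.e. leaves X7 via a parent).
Parents of X7: {X1}.
Enumerating:
  P1: X7 <- X1 <- X2 -> X9
  P2: X7 <- X1 -> X5 -> X9
  P3: X7 <- X1 -> X3 <- X2 -> X9
That exhausts the simple backdoor paths. Count: 3.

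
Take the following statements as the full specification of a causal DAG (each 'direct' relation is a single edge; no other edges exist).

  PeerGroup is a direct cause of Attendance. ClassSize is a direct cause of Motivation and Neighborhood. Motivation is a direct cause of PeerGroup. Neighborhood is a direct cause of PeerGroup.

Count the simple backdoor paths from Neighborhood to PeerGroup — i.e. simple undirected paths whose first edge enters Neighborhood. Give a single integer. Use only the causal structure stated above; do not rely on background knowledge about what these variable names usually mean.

1

A backdoor path from Neighborhood to PeerGroup is any simple undirected path whose first edge points into Neighborhood (i.e. leaves Neighborhood via a parent).
Parents of Neighborhood: {ClassSize}.
Enumerating:
  P1: Neighborhood <- ClassSize -> Motivation -> PeerGroup
That exhausts the simple backdoor paths. Count: 1.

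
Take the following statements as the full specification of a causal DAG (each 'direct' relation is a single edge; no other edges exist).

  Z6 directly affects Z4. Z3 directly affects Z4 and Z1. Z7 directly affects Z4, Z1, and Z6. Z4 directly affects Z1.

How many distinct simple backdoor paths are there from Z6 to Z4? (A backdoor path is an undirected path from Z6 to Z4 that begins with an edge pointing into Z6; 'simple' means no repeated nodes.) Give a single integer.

3

A backdoor path from Z6 to Z4 is any simple undirected path whose first edge points into Z6 (i.e. leaves Z6 via a parent).
Parents of Z6: {Z7}.
Enumerating:
  P1: Z6 <- Z7 -> Z4
  P2: Z6 <- Z7 -> Z1 <- Z3 -> Z4
  P3: Z6 <- Z7 -> Z1 <- Z4
That exhausts the simple backdoor paths. Count: 3.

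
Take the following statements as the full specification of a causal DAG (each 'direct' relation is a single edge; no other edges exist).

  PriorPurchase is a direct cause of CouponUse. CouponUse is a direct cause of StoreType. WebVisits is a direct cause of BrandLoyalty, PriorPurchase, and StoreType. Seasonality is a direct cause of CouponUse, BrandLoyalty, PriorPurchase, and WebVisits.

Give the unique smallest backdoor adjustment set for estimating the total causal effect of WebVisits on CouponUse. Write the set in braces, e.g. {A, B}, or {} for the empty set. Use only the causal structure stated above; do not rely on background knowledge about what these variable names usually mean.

{Seasonality}

Variables eligible for adjustment (non-descendants of WebVisits, excluding WebVisits and CouponUse): {Seasonality}.
Backdoor paths from WebVisits to CouponUse:
  P1: WebVisits <- Seasonality -> PriorPurchase -> CouponUse
  P2: WebVisits <- Seasonality -> CouponUse
The empty set is not sufficient: P1 (WebVisits <- Seasonality -> PriorPurchase -> CouponUse) has no collider blocking it and no conditioned non-collider, so it is open.
Try {Seasonality}:
  P1: blocked at fork node Seasonality ∈ conditioning set.
  P2: blocked at fork node Seasonality ∈ conditioning set.
{Seasonality} contains no descendant of WebVisits and blocks every backdoor path.
{Seasonality} is the unique smallest valid adjustment set.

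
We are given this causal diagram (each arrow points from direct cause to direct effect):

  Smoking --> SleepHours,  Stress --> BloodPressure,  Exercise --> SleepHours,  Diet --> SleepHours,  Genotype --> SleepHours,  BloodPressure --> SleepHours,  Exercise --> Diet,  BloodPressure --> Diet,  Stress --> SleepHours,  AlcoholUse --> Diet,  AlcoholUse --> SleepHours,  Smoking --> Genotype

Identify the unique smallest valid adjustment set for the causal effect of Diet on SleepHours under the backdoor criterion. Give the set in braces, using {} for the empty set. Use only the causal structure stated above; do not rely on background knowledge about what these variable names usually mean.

Variables eligible for adjustment (non-descendants of Diet, excluding Diet and SleepHours): {AlcoholUse, BloodPressure, Exercise, Genotype, Smoking, Stress}.
Backdoor paths from Diet to SleepHours:
  P1: Diet <- AlcoholUse -> SleepHours
  P2: Diet <- Exercise -> SleepHours
  P3: Diet <- BloodPressure <- Stress -> SleepHours
  P4: Diet <- BloodPressure -> SleepHours
The empty set is not sufficient: P1 (Diet <- AlcoholUse -> SleepHours) has no collider blocking it and no conditioned non-collider, so it is open.
Try {AlcoholUse, BloodPressure, Exercise}:
  P1: blocked at fork node AlcoholUse ∈ conditioning set.
  P2: blocked at fork node Exercise ∈ conditioning set.
  P3: blocked at chain node BloodPressure ∈ conditioning set.
  P4: blocked at fork node BloodPressure ∈ conditioning set.
{AlcoholUse, BloodPressure, Exercise} contains no descendant of Diet and blocks every backdoor path.
Every element of {AlcoholUse, BloodPressure, Exercise} is needed (dropping AlcoholUse leaves P1 open; dropping BloodPressure leaves P3 open; dropping Exercise leaves P2 open), so no proper subset is valid.
Among all size-3 subsets of the eligible variables, only {AlcoholUse, BloodPressure, Exercise} blocks every backdoor path, so it is the unique smallest valid adjustment set.

{AlcoholUse, BloodPressure, Exercise}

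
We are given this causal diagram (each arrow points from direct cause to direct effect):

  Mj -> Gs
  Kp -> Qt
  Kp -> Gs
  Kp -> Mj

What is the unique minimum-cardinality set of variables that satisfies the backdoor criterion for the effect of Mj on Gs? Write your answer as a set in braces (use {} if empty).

Variables eligible for adjustment (non-descendants of Mj, excluding Mj and Gs): {Kp, Qt}.
Backdoor paths from Mj to Gs:
  P1: Mj <- Kp -> Gs
The empty set is not sufficient: P1 (Mj <- Kp -> Gs) has no collider blocking it and no conditioned non-collider, so it is open.
Try {Kp}:
  P1: blocked at fork node Kp ∈ conditioning set.
{Kp} contains no descendant of Mj and blocks every backdoor path.
No other singleton works — e.g. {Qt} leaves P1 open — so {Kp} is the unique smallest valid adjustment set.

{Kp}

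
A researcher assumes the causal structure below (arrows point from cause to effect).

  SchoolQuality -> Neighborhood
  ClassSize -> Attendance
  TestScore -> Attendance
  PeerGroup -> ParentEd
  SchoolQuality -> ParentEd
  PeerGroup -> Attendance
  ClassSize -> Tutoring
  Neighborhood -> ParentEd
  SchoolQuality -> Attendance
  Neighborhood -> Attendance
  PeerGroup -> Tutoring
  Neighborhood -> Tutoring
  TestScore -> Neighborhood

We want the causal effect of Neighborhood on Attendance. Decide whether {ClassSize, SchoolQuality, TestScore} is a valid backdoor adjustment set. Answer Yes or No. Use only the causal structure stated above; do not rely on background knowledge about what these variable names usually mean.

Backdoor paths from Neighborhood to Attendance (paths whose first edge points into Neighborhood):
  P1: Neighborhood <- TestScore -> Attendance
  P2: Neighborhood <- SchoolQuality -> Attendance
  P3: Neighborhood <- SchoolQuality -> ParentEd <- PeerGroup -> Attendance
  P4: Neighborhood <- SchoolQuality -> ParentEd <- PeerGroup -> Tutoring <- ClassSize -> Attendance
Condition 1 (no descendant of Neighborhood in the set): holds — descendants of Neighborhood are {Attendance, ParentEd, Tutoring}; none are in {ClassSize, SchoolQuality, TestScore}.
Condition 2 (every backdoor path blocked by {ClassSize, SchoolQuality, TestScore}):
  P1: blocked at fork node TestScore ∈ conditioning set.
  P2: blocked at fork node SchoolQuality ∈ conditioning set.
  P3: blocked at fork node SchoolQuality ∈ conditioning set.
  P4: blocked at fork node SchoolQuality ∈ conditioning set.
{ClassSize, SchoolQuality, TestScore} satisfies the backdoor criterion.

Yes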